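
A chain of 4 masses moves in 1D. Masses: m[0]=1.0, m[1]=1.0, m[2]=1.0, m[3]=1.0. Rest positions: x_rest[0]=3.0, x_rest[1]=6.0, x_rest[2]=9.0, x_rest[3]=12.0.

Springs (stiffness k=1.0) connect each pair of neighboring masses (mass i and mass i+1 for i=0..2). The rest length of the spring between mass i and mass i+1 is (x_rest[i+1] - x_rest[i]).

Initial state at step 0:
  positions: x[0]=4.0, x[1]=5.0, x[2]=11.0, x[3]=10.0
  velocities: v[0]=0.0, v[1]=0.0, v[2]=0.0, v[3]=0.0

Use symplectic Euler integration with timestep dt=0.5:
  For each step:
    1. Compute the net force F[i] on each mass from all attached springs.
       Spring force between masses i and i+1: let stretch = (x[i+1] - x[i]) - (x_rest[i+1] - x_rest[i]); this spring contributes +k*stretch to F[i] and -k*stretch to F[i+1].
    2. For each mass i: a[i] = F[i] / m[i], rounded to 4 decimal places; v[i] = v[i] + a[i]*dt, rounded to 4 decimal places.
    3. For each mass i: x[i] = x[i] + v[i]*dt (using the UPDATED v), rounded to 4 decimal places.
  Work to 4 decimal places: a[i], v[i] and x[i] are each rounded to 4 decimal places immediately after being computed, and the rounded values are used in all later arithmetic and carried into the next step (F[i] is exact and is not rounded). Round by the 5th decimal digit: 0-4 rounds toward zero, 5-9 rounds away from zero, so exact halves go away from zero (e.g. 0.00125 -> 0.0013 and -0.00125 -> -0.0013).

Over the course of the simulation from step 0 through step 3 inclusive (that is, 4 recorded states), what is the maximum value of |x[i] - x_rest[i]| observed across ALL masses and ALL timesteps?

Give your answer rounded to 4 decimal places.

Answer: 2.5000

Derivation:
Step 0: x=[4.0000 5.0000 11.0000 10.0000] v=[0.0000 0.0000 0.0000 0.0000]
Step 1: x=[3.5000 6.2500 9.2500 11.0000] v=[-1.0000 2.5000 -3.5000 2.0000]
Step 2: x=[2.9375 7.5625 7.1875 12.3125] v=[-1.1250 2.6250 -4.1250 2.6250]
Step 3: x=[2.7813 7.6250 6.5000 13.0938] v=[-0.3125 0.1250 -1.3750 1.5625]
Max displacement = 2.5000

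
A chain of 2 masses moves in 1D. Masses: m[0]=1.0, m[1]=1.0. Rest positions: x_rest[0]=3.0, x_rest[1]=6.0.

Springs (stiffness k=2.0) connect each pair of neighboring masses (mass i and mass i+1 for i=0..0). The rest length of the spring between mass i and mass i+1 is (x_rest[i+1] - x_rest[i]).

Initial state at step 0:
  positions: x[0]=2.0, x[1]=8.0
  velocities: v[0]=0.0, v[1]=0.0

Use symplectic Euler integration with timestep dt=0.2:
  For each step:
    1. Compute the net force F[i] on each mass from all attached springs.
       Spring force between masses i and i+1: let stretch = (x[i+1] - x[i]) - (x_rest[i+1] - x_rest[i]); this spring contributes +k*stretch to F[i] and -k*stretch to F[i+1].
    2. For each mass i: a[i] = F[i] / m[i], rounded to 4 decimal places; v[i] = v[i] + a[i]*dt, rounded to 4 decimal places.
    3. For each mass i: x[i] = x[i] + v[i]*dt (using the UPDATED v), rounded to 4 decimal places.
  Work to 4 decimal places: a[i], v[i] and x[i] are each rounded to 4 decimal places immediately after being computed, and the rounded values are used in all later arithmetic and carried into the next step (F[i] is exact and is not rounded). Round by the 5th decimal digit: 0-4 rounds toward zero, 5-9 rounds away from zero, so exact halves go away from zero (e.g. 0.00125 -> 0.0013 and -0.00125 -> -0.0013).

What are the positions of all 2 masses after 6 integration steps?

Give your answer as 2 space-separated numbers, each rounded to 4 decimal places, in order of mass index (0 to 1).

Step 0: x=[2.0000 8.0000] v=[0.0000 0.0000]
Step 1: x=[2.2400 7.7600] v=[1.2000 -1.2000]
Step 2: x=[2.6816 7.3184] v=[2.2080 -2.2080]
Step 3: x=[3.2541 6.7459] v=[2.8627 -2.8627]
Step 4: x=[3.8660 6.1340] v=[3.0594 -3.0594]
Step 5: x=[4.4193 5.5807] v=[2.7666 -2.7666]
Step 6: x=[4.8255 5.1745] v=[2.0312 -2.0312]

Answer: 4.8255 5.1745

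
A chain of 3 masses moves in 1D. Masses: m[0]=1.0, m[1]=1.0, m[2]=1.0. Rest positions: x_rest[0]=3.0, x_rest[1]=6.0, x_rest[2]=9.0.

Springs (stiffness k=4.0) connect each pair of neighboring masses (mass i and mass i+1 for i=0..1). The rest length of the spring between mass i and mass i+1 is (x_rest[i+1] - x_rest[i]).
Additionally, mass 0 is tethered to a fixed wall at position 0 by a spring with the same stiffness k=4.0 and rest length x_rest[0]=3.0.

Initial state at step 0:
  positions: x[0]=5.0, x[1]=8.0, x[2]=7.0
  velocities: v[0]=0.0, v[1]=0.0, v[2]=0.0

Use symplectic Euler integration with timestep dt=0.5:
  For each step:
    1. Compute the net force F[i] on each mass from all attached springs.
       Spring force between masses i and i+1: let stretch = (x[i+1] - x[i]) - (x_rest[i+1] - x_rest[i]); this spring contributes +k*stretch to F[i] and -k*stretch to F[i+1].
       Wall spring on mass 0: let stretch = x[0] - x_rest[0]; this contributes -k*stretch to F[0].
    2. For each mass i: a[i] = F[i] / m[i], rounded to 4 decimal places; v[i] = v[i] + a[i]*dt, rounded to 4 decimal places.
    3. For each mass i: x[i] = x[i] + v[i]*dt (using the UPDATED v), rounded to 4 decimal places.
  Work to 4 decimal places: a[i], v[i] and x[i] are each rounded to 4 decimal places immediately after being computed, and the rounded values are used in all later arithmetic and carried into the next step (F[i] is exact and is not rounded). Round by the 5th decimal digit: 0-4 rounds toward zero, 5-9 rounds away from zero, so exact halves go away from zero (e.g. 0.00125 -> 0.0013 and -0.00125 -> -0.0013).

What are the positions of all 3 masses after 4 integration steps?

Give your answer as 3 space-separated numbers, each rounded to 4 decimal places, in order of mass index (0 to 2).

Answer: 7.0000 6.0000 7.0000

Derivation:
Step 0: x=[5.0000 8.0000 7.0000] v=[0.0000 0.0000 0.0000]
Step 1: x=[3.0000 4.0000 11.0000] v=[-4.0000 -8.0000 8.0000]
Step 2: x=[-1.0000 6.0000 11.0000] v=[-8.0000 4.0000 0.0000]
Step 3: x=[3.0000 6.0000 9.0000] v=[8.0000 0.0000 -4.0000]
Step 4: x=[7.0000 6.0000 7.0000] v=[8.0000 0.0000 -4.0000]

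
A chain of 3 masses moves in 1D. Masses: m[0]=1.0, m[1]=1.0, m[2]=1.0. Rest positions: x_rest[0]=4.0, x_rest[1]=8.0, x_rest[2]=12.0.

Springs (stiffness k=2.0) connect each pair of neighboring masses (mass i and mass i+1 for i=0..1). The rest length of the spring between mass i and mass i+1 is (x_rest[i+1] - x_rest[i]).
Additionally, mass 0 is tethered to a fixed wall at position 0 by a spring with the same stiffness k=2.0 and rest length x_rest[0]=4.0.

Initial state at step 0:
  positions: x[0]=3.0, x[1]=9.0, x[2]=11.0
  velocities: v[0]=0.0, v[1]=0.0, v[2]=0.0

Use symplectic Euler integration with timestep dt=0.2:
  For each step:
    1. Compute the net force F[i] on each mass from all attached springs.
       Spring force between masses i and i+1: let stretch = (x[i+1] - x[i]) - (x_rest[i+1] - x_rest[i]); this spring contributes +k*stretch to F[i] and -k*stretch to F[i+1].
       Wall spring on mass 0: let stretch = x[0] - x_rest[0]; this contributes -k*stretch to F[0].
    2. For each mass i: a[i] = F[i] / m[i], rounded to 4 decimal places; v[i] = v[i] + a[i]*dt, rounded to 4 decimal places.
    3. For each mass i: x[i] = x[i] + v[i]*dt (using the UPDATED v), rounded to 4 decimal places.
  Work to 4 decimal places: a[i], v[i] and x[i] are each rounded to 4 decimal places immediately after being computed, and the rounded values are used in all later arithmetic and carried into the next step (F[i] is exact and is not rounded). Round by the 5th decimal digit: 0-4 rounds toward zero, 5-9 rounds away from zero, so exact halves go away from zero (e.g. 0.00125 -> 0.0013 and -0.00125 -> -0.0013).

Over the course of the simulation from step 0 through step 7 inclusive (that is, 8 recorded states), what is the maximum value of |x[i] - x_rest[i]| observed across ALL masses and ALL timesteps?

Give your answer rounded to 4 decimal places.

Answer: 1.4672

Derivation:
Step 0: x=[3.0000 9.0000 11.0000] v=[0.0000 0.0000 0.0000]
Step 1: x=[3.2400 8.6800 11.1600] v=[1.2000 -1.6000 0.8000]
Step 2: x=[3.6560 8.1232 11.4416] v=[2.0800 -2.7840 1.4080]
Step 3: x=[4.1369 7.4745 11.7777] v=[2.4045 -3.2435 1.6806]
Step 4: x=[4.5539 6.9030 12.0896] v=[2.0848 -2.8573 1.5593]
Step 5: x=[4.7945 6.5585 12.3065] v=[1.2029 -1.7223 1.0847]
Step 6: x=[4.7926 6.5328 12.3836] v=[-0.0093 -0.1287 0.3855]
Step 7: x=[4.5465 6.8359 12.3126] v=[-1.2303 1.5155 -0.3548]
Max displacement = 1.4672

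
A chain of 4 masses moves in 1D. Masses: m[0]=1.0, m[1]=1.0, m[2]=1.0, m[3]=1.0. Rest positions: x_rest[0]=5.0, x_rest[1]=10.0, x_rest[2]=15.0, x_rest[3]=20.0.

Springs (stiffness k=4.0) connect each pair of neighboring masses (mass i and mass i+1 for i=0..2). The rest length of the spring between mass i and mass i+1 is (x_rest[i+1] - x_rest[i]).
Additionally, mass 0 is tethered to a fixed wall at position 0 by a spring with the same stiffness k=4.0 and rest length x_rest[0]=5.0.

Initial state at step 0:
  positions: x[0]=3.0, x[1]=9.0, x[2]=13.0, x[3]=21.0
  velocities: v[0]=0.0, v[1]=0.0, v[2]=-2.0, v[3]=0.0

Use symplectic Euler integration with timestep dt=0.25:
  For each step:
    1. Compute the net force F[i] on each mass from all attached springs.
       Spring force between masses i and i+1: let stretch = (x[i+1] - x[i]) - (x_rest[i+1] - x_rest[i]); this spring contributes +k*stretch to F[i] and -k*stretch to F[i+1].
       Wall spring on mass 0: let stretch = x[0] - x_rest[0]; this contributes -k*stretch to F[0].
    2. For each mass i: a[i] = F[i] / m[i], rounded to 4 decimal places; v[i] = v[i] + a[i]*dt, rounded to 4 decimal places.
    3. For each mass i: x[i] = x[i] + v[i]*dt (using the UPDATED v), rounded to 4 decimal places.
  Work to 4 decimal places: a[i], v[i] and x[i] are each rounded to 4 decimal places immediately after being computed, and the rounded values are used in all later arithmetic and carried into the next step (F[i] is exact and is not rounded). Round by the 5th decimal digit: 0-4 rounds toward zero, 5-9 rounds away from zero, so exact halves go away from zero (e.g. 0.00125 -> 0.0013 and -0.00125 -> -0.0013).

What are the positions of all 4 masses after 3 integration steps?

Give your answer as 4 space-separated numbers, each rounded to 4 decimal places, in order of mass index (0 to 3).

Step 0: x=[3.0000 9.0000 13.0000 21.0000] v=[0.0000 0.0000 -2.0000 0.0000]
Step 1: x=[3.7500 8.5000 13.5000 20.2500] v=[3.0000 -2.0000 2.0000 -3.0000]
Step 2: x=[4.7500 8.0625 14.4375 19.0625] v=[4.0000 -1.7500 3.7500 -4.7500]
Step 3: x=[5.3906 8.3906 14.9375 17.9688] v=[2.5625 1.3125 2.0000 -4.3750]

Answer: 5.3906 8.3906 14.9375 17.9688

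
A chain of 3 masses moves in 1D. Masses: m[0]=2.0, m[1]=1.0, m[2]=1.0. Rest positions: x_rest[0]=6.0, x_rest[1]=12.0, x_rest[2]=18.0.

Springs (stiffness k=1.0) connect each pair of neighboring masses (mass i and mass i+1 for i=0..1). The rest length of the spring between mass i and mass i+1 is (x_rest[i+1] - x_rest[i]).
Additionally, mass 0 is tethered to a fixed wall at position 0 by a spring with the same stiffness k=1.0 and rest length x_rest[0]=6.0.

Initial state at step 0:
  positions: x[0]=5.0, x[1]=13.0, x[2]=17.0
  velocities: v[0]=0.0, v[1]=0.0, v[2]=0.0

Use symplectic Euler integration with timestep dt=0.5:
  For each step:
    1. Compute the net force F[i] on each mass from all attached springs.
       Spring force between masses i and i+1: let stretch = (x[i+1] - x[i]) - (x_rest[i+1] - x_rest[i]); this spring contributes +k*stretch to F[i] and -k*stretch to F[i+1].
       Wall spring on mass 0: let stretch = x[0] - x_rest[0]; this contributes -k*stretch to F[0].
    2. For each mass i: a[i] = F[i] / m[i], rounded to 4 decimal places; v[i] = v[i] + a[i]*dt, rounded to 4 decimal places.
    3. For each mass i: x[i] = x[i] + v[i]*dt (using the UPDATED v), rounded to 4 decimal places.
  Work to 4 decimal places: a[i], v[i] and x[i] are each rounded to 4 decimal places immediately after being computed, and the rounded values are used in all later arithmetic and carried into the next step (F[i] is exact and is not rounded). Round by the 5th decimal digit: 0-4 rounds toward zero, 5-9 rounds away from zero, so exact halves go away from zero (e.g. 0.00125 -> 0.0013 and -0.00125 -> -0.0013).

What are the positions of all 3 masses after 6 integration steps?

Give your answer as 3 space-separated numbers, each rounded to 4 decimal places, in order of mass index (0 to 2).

Answer: 5.9385 13.1806 16.8546

Derivation:
Step 0: x=[5.0000 13.0000 17.0000] v=[0.0000 0.0000 0.0000]
Step 1: x=[5.3750 12.0000 17.5000] v=[0.7500 -2.0000 1.0000]
Step 2: x=[5.9063 10.7188 18.1250] v=[1.0625 -2.5625 1.2500]
Step 3: x=[6.3009 10.0860 18.3985] v=[0.7891 -1.2657 0.5469]
Step 4: x=[6.3810 10.5850 18.0938] v=[0.1602 0.9980 -0.6094]
Step 5: x=[6.1890 11.9102 17.4119] v=[-0.3841 2.6504 -1.3638]
Step 6: x=[5.9385 13.1806 16.8546] v=[-0.5011 2.5407 -1.1147]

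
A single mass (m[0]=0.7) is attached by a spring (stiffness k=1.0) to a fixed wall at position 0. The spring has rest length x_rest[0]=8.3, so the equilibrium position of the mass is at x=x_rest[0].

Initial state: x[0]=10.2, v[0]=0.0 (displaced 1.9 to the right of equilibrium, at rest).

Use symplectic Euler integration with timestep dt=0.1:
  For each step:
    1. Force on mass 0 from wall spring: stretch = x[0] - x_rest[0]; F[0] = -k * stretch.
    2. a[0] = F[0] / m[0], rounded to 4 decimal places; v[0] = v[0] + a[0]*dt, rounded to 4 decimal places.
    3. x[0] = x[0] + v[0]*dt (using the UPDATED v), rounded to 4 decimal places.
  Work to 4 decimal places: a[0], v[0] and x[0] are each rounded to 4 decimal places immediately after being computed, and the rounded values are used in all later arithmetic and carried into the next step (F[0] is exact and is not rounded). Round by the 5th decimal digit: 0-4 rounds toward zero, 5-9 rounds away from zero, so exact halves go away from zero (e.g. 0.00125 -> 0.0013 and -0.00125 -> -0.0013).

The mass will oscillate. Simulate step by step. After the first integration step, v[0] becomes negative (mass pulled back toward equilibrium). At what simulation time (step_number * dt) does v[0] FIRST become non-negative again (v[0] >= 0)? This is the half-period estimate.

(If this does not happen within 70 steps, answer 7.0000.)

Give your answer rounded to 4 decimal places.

Answer: 2.7000

Derivation:
Step 0: x=[10.2000] v=[0.0000]
Step 1: x=[10.1729] v=[-0.2714]
Step 2: x=[10.1190] v=[-0.5390]
Step 3: x=[10.0391] v=[-0.7989]
Step 4: x=[9.9344] v=[-1.0473]
Step 5: x=[9.8063] v=[-1.2808]
Step 6: x=[9.6567] v=[-1.4960]
Step 7: x=[9.4877] v=[-1.6898]
Step 8: x=[9.3018] v=[-1.8595]
Step 9: x=[9.1015] v=[-2.0026]
Step 10: x=[8.8898] v=[-2.1171]
Step 11: x=[8.6697] v=[-2.2014]
Step 12: x=[8.4443] v=[-2.2542]
Step 13: x=[8.2168] v=[-2.2748]
Step 14: x=[7.9905] v=[-2.2629]
Step 15: x=[7.7686] v=[-2.2187]
Step 16: x=[7.5543] v=[-2.1428]
Step 17: x=[7.3507] v=[-2.0363]
Step 18: x=[7.1606] v=[-1.9007]
Step 19: x=[6.9868] v=[-1.7379]
Step 20: x=[6.8318] v=[-1.5503]
Step 21: x=[6.6977] v=[-1.3406]
Step 22: x=[6.5865] v=[-1.1117]
Step 23: x=[6.4998] v=[-0.8669]
Step 24: x=[6.4388] v=[-0.6097]
Step 25: x=[6.4044] v=[-0.3438]
Step 26: x=[6.3971] v=[-0.0730]
Step 27: x=[6.4170] v=[0.1988]
First v>=0 after going negative at step 27, time=2.7000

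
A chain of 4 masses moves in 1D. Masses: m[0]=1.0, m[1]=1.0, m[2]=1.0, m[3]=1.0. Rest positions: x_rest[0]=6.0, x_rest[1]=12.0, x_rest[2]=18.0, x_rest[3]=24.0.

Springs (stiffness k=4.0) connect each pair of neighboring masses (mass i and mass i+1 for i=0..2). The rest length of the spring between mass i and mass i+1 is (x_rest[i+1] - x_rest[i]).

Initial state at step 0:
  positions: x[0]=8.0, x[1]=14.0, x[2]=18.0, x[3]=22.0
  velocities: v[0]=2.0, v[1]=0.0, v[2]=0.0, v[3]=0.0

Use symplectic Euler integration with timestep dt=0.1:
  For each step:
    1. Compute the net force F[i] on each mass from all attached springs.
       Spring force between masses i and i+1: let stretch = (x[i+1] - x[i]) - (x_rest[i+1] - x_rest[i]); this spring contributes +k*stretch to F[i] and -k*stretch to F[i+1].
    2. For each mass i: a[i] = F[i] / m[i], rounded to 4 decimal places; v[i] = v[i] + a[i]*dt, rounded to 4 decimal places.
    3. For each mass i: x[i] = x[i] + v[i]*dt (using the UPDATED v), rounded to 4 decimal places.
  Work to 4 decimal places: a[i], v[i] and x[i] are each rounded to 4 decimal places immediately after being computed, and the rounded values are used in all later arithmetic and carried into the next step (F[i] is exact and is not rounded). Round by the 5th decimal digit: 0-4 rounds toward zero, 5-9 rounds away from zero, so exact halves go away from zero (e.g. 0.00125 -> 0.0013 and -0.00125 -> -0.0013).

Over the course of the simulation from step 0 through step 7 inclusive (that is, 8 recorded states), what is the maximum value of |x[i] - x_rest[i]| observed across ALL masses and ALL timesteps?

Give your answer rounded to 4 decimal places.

Step 0: x=[8.0000 14.0000 18.0000 22.0000] v=[2.0000 0.0000 0.0000 0.0000]
Step 1: x=[8.2000 13.9200 18.0000 22.0800] v=[2.0000 -0.8000 0.0000 0.8000]
Step 2: x=[8.3888 13.7744 18.0000 22.2368] v=[1.8880 -1.4560 0.0000 1.5680]
Step 3: x=[8.5530 13.5824 18.0005 22.4641] v=[1.6422 -1.9200 0.0045 2.2733]
Step 4: x=[8.6784 13.3660 18.0028 22.7529] v=[1.2540 -2.1645 0.0227 2.8879]
Step 5: x=[8.7513 13.1475 18.0096 23.0917] v=[0.7290 -2.1848 0.0680 3.3879]
Step 6: x=[8.7601 12.9477 18.0252 23.4672] v=[0.0875 -1.9984 0.1560 3.7551]
Step 7: x=[8.6964 12.7835 18.0554 23.8650] v=[-0.6375 -1.6424 0.3018 3.9783]
Max displacement = 2.7601

Answer: 2.7601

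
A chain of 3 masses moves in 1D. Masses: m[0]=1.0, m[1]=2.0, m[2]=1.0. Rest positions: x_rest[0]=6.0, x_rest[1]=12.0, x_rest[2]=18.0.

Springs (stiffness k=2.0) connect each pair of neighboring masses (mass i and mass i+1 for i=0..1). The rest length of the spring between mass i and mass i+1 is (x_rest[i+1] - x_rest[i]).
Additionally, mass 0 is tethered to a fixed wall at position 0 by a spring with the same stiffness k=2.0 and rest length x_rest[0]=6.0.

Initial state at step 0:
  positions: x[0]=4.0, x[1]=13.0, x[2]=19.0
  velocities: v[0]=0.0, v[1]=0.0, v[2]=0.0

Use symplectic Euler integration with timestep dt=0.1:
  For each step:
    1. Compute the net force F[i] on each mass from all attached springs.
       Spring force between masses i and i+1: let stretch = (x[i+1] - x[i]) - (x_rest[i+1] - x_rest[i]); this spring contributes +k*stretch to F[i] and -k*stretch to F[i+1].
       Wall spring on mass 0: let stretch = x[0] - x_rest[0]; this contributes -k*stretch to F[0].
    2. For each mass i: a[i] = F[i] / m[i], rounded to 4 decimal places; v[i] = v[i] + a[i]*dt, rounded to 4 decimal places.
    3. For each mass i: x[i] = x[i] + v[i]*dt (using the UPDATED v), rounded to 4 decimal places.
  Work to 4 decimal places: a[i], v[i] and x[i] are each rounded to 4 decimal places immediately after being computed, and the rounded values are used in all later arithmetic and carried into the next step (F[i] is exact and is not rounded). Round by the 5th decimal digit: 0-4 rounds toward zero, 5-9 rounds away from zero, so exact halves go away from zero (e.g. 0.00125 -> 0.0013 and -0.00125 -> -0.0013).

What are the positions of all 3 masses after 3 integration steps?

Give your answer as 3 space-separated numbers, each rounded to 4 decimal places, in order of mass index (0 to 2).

Step 0: x=[4.0000 13.0000 19.0000] v=[0.0000 0.0000 0.0000]
Step 1: x=[4.1000 12.9700 19.0000] v=[1.0000 -0.3000 0.0000]
Step 2: x=[4.2954 12.9116 18.9994] v=[1.9540 -0.5840 -0.0060]
Step 3: x=[4.5772 12.8279 18.9970] v=[2.8182 -0.8368 -0.0236]

Answer: 4.5772 12.8279 18.9970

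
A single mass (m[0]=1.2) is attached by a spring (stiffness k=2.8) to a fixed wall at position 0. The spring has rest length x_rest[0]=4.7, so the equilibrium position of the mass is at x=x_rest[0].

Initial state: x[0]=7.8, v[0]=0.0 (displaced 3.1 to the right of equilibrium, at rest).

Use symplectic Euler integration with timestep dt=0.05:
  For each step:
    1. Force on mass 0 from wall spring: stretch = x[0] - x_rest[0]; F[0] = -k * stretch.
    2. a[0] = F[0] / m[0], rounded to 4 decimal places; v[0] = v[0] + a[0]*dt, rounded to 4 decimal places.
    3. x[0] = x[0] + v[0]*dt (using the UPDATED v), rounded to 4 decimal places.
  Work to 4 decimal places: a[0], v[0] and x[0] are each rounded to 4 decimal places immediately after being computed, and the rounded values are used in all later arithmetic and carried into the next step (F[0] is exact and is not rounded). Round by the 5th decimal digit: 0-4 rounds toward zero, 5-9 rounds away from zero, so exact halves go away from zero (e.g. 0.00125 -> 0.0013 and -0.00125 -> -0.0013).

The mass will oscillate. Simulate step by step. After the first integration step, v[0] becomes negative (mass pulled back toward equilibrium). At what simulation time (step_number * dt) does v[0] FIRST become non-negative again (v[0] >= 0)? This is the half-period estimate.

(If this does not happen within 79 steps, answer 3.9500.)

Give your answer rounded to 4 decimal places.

Answer: 2.1000

Derivation:
Step 0: x=[7.8000] v=[0.0000]
Step 1: x=[7.7819] v=[-0.3617]
Step 2: x=[7.7458] v=[-0.7213]
Step 3: x=[7.6920] v=[-1.0766]
Step 4: x=[7.6207] v=[-1.4257]
Step 5: x=[7.5324] v=[-1.7665]
Step 6: x=[7.4276] v=[-2.0969]
Step 7: x=[7.3068] v=[-2.4151]
Step 8: x=[7.1708] v=[-2.7192]
Step 9: x=[7.0204] v=[-3.0075]
Step 10: x=[6.8565] v=[-3.2782]
Step 11: x=[6.6800] v=[-3.5298]
Step 12: x=[6.4920] v=[-3.7608]
Step 13: x=[6.2935] v=[-3.9699]
Step 14: x=[6.0857] v=[-4.1558]
Step 15: x=[5.8698] v=[-4.3175]
Step 16: x=[5.6471] v=[-4.4540]
Step 17: x=[5.4189] v=[-4.5645]
Step 18: x=[5.1865] v=[-4.6484]
Step 19: x=[4.9512] v=[-4.7052]
Step 20: x=[4.7145] v=[-4.7345]
Step 21: x=[4.4777] v=[-4.7362]
Step 22: x=[4.2422] v=[-4.7103]
Step 23: x=[4.0094] v=[-4.6569]
Step 24: x=[3.7806] v=[-4.5763]
Step 25: x=[3.5572] v=[-4.4690]
Step 26: x=[3.3404] v=[-4.3357]
Step 27: x=[3.1315] v=[-4.1771]
Step 28: x=[2.9318] v=[-3.9941]
Step 29: x=[2.7424] v=[-3.7878]
Step 30: x=[2.5644] v=[-3.5594]
Step 31: x=[2.3989] v=[-3.3102]
Step 32: x=[2.2468] v=[-3.0417]
Step 33: x=[2.1090] v=[-2.7555]
Step 34: x=[1.9863] v=[-2.4532]
Step 35: x=[1.8795] v=[-2.1366]
Step 36: x=[1.7891] v=[-1.8075]
Step 37: x=[1.7157] v=[-1.4679]
Step 38: x=[1.6597] v=[-1.1197]
Step 39: x=[1.6215] v=[-0.7650]
Step 40: x=[1.6012] v=[-0.4058]
Step 41: x=[1.5990] v=[-0.0443]
Step 42: x=[1.6149] v=[0.3175]
First v>=0 after going negative at step 42, time=2.1000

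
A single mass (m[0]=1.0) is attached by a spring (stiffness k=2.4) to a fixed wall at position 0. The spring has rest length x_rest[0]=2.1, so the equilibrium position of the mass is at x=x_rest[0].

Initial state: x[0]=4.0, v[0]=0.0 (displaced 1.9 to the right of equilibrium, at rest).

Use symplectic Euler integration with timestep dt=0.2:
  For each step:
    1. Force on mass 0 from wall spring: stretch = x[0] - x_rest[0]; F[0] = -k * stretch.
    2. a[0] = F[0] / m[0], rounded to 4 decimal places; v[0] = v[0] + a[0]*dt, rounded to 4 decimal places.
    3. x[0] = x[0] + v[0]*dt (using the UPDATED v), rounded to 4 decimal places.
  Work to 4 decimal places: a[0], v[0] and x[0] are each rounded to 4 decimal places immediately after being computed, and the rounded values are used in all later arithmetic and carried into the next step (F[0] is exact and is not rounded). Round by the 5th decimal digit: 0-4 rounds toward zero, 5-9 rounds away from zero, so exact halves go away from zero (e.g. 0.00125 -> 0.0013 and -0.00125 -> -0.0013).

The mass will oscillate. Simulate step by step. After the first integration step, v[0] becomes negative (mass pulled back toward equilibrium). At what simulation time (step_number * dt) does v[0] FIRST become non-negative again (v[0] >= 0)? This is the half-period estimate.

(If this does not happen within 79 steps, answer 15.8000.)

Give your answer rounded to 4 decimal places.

Answer: 2.2000

Derivation:
Step 0: x=[4.0000] v=[0.0000]
Step 1: x=[3.8176] v=[-0.9120]
Step 2: x=[3.4703] v=[-1.7364]
Step 3: x=[2.9915] v=[-2.3941]
Step 4: x=[2.4271] v=[-2.8220]
Step 5: x=[1.8313] v=[-2.9790]
Step 6: x=[1.2613] v=[-2.8500]
Step 7: x=[0.7718] v=[-2.4474]
Step 8: x=[0.4098] v=[-1.8099]
Step 9: x=[0.2101] v=[-0.9986]
Step 10: x=[0.1918] v=[-0.0914]
Step 11: x=[0.3567] v=[0.8245]
First v>=0 after going negative at step 11, time=2.2000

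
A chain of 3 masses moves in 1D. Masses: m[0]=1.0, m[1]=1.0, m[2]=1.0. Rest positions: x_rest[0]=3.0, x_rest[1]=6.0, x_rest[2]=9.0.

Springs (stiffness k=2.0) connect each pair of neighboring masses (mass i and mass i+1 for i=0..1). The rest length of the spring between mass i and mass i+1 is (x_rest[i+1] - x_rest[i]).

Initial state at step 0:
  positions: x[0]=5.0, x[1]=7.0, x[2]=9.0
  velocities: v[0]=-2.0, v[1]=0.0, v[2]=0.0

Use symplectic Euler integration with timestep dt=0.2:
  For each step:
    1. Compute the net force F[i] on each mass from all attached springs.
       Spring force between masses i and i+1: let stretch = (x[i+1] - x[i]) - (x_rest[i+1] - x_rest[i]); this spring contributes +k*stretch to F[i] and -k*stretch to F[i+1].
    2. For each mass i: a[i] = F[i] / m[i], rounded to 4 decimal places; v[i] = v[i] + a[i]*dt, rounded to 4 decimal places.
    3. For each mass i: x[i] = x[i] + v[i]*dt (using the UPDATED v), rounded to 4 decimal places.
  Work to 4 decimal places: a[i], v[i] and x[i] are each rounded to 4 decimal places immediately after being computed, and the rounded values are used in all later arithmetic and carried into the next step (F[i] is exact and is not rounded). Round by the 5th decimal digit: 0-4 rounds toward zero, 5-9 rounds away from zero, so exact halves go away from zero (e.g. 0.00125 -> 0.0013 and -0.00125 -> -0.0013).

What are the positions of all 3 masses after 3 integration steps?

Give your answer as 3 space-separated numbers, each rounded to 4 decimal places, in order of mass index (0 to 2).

Step 0: x=[5.0000 7.0000 9.0000] v=[-2.0000 0.0000 0.0000]
Step 1: x=[4.5200 7.0000 9.0800] v=[-2.4000 0.0000 0.4000]
Step 2: x=[3.9984 6.9680 9.2336] v=[-2.6080 -0.1600 0.7680]
Step 3: x=[3.4744 6.8797 9.4460] v=[-2.6202 -0.4416 1.0618]

Answer: 3.4744 6.8797 9.4460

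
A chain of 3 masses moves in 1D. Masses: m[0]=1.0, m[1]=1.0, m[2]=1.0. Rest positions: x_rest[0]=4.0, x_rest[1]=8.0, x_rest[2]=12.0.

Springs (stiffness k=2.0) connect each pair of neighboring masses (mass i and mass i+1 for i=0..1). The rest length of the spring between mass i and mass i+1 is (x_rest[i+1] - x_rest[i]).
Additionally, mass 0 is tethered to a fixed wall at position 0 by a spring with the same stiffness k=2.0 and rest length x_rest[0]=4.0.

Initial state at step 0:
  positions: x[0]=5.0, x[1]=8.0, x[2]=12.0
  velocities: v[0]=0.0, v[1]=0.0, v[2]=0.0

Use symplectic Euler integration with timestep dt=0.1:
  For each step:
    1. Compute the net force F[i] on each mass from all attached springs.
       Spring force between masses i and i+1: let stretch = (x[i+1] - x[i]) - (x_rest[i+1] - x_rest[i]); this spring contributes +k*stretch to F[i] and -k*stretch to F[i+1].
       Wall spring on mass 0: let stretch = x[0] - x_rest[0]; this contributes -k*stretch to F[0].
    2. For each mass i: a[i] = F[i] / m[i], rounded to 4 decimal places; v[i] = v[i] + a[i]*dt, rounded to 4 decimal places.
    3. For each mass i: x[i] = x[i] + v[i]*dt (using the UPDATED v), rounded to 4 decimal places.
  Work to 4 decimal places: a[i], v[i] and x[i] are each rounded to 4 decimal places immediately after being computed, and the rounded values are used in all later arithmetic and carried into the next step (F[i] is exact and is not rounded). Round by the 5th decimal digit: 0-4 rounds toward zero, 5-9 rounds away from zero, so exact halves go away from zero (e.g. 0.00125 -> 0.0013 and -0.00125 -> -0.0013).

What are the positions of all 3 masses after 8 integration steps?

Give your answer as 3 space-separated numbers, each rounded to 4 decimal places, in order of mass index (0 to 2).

Step 0: x=[5.0000 8.0000 12.0000] v=[0.0000 0.0000 0.0000]
Step 1: x=[4.9600 8.0200 12.0000] v=[-0.4000 0.2000 0.0000]
Step 2: x=[4.8820 8.0584 12.0004] v=[-0.7800 0.3840 0.0040]
Step 3: x=[4.7699 8.1121 12.0020] v=[-1.1211 0.5371 0.0156]
Step 4: x=[4.6292 8.1768 12.0058] v=[-1.4066 0.6466 0.0376]
Step 5: x=[4.4669 8.2471 12.0130] v=[-1.6229 0.7029 0.0718]
Step 6: x=[4.2909 8.3171 12.0249] v=[-1.7602 0.7000 0.1186]
Step 7: x=[4.1096 8.3807 12.0426] v=[-1.8131 0.6363 0.1770]
Step 8: x=[3.9315 8.4322 12.0671] v=[-1.7808 0.5145 0.2446]

Answer: 3.9315 8.4322 12.0671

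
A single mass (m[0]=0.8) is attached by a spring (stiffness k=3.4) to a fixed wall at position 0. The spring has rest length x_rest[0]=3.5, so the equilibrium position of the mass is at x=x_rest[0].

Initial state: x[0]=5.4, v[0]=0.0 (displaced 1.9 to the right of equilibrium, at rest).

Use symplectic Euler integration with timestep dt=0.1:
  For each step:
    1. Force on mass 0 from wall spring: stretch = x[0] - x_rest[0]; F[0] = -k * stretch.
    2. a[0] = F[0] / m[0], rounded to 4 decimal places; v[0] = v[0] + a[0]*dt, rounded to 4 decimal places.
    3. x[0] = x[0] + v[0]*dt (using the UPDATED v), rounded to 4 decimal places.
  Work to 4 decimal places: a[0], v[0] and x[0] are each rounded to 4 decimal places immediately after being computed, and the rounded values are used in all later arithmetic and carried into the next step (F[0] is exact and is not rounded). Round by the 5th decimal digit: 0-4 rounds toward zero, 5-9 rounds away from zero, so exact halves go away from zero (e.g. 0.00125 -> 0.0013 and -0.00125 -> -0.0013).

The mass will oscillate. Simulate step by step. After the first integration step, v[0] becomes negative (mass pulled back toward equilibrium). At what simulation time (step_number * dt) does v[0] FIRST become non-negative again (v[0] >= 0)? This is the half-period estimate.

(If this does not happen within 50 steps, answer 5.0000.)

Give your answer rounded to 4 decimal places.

Step 0: x=[5.4000] v=[0.0000]
Step 1: x=[5.3193] v=[-0.8075]
Step 2: x=[5.1612] v=[-1.5807]
Step 3: x=[4.9325] v=[-2.2867]
Step 4: x=[4.6430] v=[-2.8955]
Step 5: x=[4.3049] v=[-3.3813]
Step 6: x=[3.9326] v=[-3.7234]
Step 7: x=[3.5419] v=[-3.9073]
Step 8: x=[3.1494] v=[-3.9251]
Step 9: x=[2.7718] v=[-3.7761]
Step 10: x=[2.4251] v=[-3.4666]
Step 11: x=[2.1241] v=[-3.0098]
Step 12: x=[1.8816] v=[-2.4250]
Step 13: x=[1.7079] v=[-1.7372]
Step 14: x=[1.6103] v=[-0.9756]
Step 15: x=[1.5931] v=[-0.1725]
Step 16: x=[1.6569] v=[0.6379]
First v>=0 after going negative at step 16, time=1.6000

Answer: 1.6000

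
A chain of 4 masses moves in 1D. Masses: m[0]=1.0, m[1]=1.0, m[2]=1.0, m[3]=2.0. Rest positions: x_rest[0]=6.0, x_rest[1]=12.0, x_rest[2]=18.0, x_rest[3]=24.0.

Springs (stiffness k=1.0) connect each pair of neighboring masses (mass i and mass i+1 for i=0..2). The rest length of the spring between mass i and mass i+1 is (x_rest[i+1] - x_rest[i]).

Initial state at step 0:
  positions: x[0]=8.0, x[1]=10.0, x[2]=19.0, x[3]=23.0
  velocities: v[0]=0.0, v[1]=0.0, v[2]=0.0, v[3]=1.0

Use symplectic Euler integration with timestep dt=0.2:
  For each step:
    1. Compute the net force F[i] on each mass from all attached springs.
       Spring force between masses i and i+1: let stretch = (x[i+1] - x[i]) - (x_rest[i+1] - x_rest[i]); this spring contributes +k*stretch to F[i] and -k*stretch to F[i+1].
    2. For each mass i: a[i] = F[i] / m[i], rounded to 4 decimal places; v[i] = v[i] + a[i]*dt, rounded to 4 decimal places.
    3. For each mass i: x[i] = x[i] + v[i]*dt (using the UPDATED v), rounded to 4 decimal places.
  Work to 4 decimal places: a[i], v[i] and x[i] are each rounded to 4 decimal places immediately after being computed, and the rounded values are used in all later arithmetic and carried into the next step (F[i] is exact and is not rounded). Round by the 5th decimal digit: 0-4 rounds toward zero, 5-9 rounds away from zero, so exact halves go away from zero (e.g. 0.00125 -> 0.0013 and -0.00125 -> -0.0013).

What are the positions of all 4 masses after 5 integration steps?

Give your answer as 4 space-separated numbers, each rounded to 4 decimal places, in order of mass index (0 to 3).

Answer: 6.1576 13.0471 17.0455 24.3748

Derivation:
Step 0: x=[8.0000 10.0000 19.0000 23.0000] v=[0.0000 0.0000 0.0000 1.0000]
Step 1: x=[7.8400 10.2800 18.8000 23.2400] v=[-0.8000 1.4000 -1.0000 1.2000]
Step 2: x=[7.5376 10.8032 18.4368 23.5112] v=[-1.5120 2.6160 -1.8160 1.3560]
Step 3: x=[7.1258 11.5011 17.9712 23.8009] v=[-2.0589 3.4896 -2.3278 1.4486]
Step 4: x=[6.6490 12.2828 17.4800 24.0940] v=[-2.3838 3.9086 -2.4559 1.4656]
Step 5: x=[6.1576 13.0471 17.0455 24.3748] v=[-2.4570 3.8213 -2.1725 1.4042]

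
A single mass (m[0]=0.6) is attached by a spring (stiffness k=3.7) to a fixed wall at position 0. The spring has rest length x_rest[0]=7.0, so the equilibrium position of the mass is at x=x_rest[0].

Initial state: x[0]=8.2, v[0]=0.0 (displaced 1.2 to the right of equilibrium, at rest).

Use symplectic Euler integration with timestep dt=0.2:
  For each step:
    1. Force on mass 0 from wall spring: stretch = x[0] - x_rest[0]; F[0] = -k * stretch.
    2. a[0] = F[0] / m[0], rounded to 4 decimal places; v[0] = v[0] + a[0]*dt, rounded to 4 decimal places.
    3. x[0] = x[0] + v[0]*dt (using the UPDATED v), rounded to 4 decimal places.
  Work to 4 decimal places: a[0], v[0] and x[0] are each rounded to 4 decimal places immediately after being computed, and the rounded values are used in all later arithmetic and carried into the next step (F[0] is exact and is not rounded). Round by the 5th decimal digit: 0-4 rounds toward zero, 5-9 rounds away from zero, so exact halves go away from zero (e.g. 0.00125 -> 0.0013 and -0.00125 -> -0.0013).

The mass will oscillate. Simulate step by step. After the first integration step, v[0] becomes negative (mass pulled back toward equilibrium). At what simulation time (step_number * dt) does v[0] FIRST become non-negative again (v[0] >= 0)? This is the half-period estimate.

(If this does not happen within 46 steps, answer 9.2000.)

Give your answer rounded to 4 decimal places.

Step 0: x=[8.2000] v=[0.0000]
Step 1: x=[7.9040] v=[-1.4800]
Step 2: x=[7.3850] v=[-2.5949]
Step 3: x=[6.7711] v=[-3.0697]
Step 4: x=[6.2136] v=[-2.7874]
Step 5: x=[5.8501] v=[-1.8175]
Step 6: x=[5.7702] v=[-0.3993]
Step 7: x=[5.9937] v=[1.1175]
First v>=0 after going negative at step 7, time=1.4000

Answer: 1.4000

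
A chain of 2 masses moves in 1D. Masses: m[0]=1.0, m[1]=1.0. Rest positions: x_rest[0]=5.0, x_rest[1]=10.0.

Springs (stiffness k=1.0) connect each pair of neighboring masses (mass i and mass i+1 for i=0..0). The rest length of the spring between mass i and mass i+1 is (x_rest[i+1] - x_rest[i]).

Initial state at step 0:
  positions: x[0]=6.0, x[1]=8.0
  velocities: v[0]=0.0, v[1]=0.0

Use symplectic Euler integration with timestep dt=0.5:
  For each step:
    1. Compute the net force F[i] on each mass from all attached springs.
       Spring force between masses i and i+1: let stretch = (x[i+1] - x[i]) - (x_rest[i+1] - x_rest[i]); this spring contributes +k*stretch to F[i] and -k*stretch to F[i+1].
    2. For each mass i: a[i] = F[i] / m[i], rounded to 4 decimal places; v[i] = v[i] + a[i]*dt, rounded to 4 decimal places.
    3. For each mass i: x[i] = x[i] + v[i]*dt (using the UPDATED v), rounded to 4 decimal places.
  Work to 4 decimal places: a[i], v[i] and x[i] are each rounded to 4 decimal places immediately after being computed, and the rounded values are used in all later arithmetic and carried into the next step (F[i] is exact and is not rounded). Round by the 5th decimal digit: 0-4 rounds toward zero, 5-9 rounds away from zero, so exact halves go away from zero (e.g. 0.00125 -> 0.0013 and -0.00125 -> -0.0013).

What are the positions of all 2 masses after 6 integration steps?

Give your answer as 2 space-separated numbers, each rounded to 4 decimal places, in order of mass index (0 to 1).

Answer: 4.4767 9.5235

Derivation:
Step 0: x=[6.0000 8.0000] v=[0.0000 0.0000]
Step 1: x=[5.2500 8.7500] v=[-1.5000 1.5000]
Step 2: x=[4.1250 9.8750] v=[-2.2500 2.2500]
Step 3: x=[3.1875 10.8125] v=[-1.8750 1.8750]
Step 4: x=[2.9063 11.0938] v=[-0.5625 0.5625]
Step 5: x=[3.4220 10.5782] v=[1.0313 -1.0313]
Step 6: x=[4.4767 9.5235] v=[2.1094 -2.1094]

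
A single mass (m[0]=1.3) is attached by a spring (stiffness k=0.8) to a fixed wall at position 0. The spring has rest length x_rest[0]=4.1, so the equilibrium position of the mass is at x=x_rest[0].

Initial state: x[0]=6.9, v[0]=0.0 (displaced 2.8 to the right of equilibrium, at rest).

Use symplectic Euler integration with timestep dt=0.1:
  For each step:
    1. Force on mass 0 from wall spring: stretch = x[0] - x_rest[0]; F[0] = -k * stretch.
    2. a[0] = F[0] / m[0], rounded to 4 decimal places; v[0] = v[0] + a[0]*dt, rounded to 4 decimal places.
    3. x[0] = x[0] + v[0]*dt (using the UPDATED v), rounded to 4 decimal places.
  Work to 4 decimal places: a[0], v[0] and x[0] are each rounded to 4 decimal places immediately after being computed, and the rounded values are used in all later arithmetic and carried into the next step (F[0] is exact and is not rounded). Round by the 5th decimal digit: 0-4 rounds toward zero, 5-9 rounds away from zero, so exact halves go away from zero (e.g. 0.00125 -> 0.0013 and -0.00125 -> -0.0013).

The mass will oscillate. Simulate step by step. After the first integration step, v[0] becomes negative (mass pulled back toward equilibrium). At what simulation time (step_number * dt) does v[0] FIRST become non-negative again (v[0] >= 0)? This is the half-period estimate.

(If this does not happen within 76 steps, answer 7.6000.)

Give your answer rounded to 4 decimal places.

Answer: 4.1000

Derivation:
Step 0: x=[6.9000] v=[0.0000]
Step 1: x=[6.8828] v=[-0.1723]
Step 2: x=[6.8484] v=[-0.3436]
Step 3: x=[6.7971] v=[-0.5127]
Step 4: x=[6.7292] v=[-0.6787]
Step 5: x=[6.6452] v=[-0.8405]
Step 6: x=[6.5455] v=[-0.9971]
Step 7: x=[6.4307] v=[-1.1476]
Step 8: x=[6.3016] v=[-1.2910]
Step 9: x=[6.1590] v=[-1.4265]
Step 10: x=[6.0037] v=[-1.5532]
Step 11: x=[5.8367] v=[-1.6704]
Step 12: x=[5.6590] v=[-1.7773]
Step 13: x=[5.4717] v=[-1.8732]
Step 14: x=[5.2759] v=[-1.9576]
Step 15: x=[5.0729] v=[-2.0300]
Step 16: x=[4.8639] v=[-2.0899]
Step 17: x=[4.6502] v=[-2.1369]
Step 18: x=[4.4331] v=[-2.1708]
Step 19: x=[4.2140] v=[-2.1913]
Step 20: x=[3.9942] v=[-2.1983]
Step 21: x=[3.7750] v=[-2.1918]
Step 22: x=[3.5578] v=[-2.1718]
Step 23: x=[3.3440] v=[-2.1384]
Step 24: x=[3.1348] v=[-2.0919]
Step 25: x=[2.9316] v=[-2.0325]
Step 26: x=[2.7355] v=[-1.9606]
Step 27: x=[2.5478] v=[-1.8766]
Step 28: x=[2.3697] v=[-1.7811]
Step 29: x=[2.2022] v=[-1.6746]
Step 30: x=[2.0464] v=[-1.5578]
Step 31: x=[1.9033] v=[-1.4314]
Step 32: x=[1.7737] v=[-1.2962]
Step 33: x=[1.6584] v=[-1.1530]
Step 34: x=[1.5581] v=[-1.0028]
Step 35: x=[1.4735] v=[-0.8464]
Step 36: x=[1.4050] v=[-0.6848]
Step 37: x=[1.3531] v=[-0.5190]
Step 38: x=[1.3181] v=[-0.3500]
Step 39: x=[1.3002] v=[-0.1788]
Step 40: x=[1.2996] v=[-0.0065]
Step 41: x=[1.3162] v=[0.1658]
First v>=0 after going negative at step 41, time=4.1000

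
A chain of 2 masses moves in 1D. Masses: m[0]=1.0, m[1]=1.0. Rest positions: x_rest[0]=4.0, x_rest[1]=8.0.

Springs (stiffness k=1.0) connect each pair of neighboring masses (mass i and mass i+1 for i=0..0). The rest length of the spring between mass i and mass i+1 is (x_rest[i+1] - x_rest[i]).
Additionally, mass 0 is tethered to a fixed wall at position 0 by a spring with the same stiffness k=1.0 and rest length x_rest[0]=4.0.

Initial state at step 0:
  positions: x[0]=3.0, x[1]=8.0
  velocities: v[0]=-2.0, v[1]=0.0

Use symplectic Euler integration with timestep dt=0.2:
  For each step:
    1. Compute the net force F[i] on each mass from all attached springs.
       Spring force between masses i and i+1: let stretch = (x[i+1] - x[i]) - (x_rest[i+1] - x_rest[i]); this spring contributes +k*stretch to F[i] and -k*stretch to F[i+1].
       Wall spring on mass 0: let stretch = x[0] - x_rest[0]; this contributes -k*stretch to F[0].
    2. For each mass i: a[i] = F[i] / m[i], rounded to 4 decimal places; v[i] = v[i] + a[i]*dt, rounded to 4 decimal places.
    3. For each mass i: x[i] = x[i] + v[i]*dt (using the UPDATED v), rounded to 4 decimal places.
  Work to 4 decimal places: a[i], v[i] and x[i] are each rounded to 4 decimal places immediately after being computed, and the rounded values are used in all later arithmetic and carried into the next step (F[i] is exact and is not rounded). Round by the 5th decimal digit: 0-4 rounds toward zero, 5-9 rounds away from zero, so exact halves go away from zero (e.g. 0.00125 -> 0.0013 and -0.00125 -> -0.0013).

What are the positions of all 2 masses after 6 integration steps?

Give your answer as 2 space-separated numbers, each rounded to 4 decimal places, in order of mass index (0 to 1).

Answer: 2.7385 6.9956

Derivation:
Step 0: x=[3.0000 8.0000] v=[-2.0000 0.0000]
Step 1: x=[2.6800 7.9600] v=[-1.6000 -0.2000]
Step 2: x=[2.4640 7.8688] v=[-1.0800 -0.4560]
Step 3: x=[2.3656 7.7214] v=[-0.4918 -0.7370]
Step 4: x=[2.3868 7.5198] v=[0.1062 -1.0082]
Step 5: x=[2.5179 7.2728] v=[0.6554 -1.2348]
Step 6: x=[2.7385 6.9956] v=[1.1028 -1.3858]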